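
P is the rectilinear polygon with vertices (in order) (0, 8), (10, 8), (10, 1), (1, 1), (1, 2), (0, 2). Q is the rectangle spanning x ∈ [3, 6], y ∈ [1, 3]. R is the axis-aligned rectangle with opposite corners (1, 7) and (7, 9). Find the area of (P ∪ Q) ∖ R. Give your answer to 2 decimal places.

|P ∪ Q| = 69.
|(P ∪ Q) ∩ R| = 6.
|(P ∪ Q) ∖ R| = 69 − 6 = 63.00.

63.00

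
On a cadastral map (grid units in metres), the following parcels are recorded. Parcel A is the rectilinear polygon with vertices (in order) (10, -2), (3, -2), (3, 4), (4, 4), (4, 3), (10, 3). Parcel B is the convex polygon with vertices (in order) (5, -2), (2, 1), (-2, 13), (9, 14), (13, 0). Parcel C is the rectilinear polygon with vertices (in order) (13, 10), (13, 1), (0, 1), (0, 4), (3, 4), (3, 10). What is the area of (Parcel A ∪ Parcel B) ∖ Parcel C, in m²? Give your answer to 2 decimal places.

|Parcel A ∪ Parcel B| = 163.125.
|(Parcel A ∪ Parcel B) ∩ Parcel C| = 80.3571.
|(Parcel A ∪ Parcel B) ∖ Parcel C| = 163.125 − 80.3571 = 82.77.

82.77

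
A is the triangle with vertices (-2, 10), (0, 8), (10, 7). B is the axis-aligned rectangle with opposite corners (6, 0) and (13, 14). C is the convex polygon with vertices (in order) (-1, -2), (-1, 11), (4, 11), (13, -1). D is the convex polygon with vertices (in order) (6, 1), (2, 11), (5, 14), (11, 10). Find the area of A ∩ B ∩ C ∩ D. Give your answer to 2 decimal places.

The intersection is the polygon with vertices (6,8), (6.308,7.923), (6.757,7.324), (6,7.4).
By the shoelace formula its area is 0.30.

0.30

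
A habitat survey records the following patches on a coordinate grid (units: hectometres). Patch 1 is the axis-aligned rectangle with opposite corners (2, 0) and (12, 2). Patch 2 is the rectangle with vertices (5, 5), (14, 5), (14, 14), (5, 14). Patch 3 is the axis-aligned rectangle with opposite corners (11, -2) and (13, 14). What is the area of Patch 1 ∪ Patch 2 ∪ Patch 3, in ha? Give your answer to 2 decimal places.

By inclusion–exclusion:
Individual areas: |Patch 1| = 20, |Patch 2| = 81, |Patch 3| = 32.
|Patch 1∩Patch 2| = 0 (no overlap).
|Patch 1∩Patch 3|: x∈[11,12], y∈[0,2] → 1·2 = 2.
|Patch 2∩Patch 3|: x∈[11,13], y∈[5,14] → 2·9 = 18.
|Patch 1∩Patch 2∩Patch 3| = 0.
|Patch 1 ∪ Patch 2 ∪ Patch 3| = 133 − 20 + 0 = 113.00.

113.00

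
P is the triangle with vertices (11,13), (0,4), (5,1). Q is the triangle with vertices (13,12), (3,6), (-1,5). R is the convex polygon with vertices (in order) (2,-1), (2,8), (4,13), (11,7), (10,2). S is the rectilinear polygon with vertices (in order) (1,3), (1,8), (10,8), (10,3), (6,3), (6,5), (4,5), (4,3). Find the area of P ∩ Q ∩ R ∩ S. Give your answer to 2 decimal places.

2.05

The intersection is the polygon with vertices (3,6), (2.2,5.8), (4.714,7.857), (5,8), (6.333,8).
By the shoelace formula its area is 2.05.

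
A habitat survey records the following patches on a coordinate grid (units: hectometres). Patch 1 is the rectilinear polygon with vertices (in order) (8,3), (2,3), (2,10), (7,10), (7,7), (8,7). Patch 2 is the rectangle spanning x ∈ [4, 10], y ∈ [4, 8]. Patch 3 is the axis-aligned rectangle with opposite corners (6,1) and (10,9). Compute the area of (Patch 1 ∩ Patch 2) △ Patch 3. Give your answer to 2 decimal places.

33.00

|Patch 1 ∩ Patch 2| = 15.
|(Patch 1 ∩ Patch 2) ∩ Patch 3| = 7.
|(Patch 1 ∩ Patch 2) △ Patch 3| = 15 + 32 − 14 = 33.00.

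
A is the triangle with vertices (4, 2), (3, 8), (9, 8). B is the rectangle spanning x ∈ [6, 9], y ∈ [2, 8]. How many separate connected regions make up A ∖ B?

1

A ∖ B is a single connected region.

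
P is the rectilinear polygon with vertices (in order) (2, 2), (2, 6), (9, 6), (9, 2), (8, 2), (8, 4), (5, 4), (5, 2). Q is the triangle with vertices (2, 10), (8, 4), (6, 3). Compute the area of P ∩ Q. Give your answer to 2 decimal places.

4.29

The intersection is the polygon with vertices (6,6), (8,4), (5.429,4), (4.286,6).
By the shoelace formula its area is 4.29.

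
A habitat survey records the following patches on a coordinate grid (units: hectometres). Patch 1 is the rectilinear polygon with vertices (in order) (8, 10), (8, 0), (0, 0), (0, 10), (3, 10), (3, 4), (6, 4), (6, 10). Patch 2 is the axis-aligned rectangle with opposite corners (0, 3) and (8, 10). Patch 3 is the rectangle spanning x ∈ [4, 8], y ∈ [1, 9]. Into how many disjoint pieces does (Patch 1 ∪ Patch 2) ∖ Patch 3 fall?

(Patch 1 ∪ Patch 2) ∖ Patch 3 is a single connected region.

1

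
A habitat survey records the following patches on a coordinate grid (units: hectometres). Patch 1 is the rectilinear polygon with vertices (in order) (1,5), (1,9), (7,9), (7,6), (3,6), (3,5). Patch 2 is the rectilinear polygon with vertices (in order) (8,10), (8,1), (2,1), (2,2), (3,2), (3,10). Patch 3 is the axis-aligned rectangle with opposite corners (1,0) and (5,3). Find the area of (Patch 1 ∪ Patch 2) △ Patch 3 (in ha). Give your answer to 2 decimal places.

|Patch 1 ∪ Patch 2| = 54.
|(Patch 1 ∪ Patch 2) ∩ Patch 3| = 5.
|(Patch 1 ∪ Patch 2) △ Patch 3| = 54 + 12 − 10 = 56.00.

56.00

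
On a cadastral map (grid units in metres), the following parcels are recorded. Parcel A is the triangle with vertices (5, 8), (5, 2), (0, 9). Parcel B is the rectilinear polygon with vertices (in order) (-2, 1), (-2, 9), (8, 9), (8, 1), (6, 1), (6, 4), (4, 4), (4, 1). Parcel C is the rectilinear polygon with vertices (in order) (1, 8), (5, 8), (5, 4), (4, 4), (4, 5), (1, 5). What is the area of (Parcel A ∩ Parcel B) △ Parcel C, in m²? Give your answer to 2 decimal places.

5.53

|Parcel A ∩ Parcel B| = 13.7.
|(Parcel A ∩ Parcel B) ∩ Parcel C| = 10.5857.
|(Parcel A ∩ Parcel B) △ Parcel C| = 13.7 + 13 − 21.1714 = 5.53.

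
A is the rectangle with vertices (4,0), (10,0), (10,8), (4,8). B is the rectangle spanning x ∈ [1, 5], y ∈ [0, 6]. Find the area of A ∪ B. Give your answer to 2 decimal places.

By inclusion–exclusion:
Individual areas: |A| = 48, |B| = 24.
|A∩B|: x∈[4,5], y∈[0,6] → 1·6 = 6.
|A ∪ B| = 72 − 6 = 66.00.

66.00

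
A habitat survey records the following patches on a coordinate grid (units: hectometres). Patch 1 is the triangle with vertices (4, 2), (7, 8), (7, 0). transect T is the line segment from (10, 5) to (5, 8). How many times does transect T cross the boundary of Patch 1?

2

The segment meets the boundary at (7,6.8), (6.538,7.077).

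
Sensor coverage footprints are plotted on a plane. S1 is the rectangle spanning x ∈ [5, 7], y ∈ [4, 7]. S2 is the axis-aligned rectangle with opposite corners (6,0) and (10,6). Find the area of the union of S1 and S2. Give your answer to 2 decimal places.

28.00

By inclusion–exclusion:
Individual areas: |S1| = 6, |S2| = 24.
|S1∩S2|: x∈[6,7], y∈[4,6] → 1·2 = 2.
|S1 ∪ S2| = 30 − 2 = 28.00.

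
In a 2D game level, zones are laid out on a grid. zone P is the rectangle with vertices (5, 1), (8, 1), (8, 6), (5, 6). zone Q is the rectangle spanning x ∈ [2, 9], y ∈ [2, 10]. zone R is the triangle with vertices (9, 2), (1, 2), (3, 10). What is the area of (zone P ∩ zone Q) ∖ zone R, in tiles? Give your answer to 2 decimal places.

|zone P ∩ zone Q| = 12.
|(zone P ∩ zone Q) ∩ zone R| = 9.3333.
|(zone P ∩ zone Q) ∖ zone R| = 12 − 9.3333 = 2.67.

2.67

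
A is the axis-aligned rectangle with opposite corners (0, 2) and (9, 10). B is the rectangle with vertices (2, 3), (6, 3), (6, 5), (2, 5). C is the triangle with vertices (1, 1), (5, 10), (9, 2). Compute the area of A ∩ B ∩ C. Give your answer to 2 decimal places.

7.32

The intersection is the polygon with vertices (2,3.25), (2.778,5), (6,5), (6,3), (2,3).
By the shoelace formula its area is 7.32.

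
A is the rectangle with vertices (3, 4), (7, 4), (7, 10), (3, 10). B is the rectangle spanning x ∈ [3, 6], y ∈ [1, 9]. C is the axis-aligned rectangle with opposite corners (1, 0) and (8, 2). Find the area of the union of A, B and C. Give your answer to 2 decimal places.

44.00

By inclusion–exclusion:
Individual areas: |A| = 24, |B| = 24, |C| = 14.
|A∩B|: x∈[3,6], y∈[4,9] → 3·5 = 15.
|A∩C| = 0 (no overlap).
|B∩C|: x∈[3,6], y∈[1,2] → 3·1 = 3.
|A∩B∩C| = 0.
|A ∪ B ∪ C| = 62 − 18 + 0 = 44.00.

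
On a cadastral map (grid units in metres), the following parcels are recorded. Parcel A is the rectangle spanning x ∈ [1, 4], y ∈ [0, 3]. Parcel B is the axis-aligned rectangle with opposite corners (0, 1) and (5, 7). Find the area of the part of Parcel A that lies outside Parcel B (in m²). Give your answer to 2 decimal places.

3.00

|Parcel A∩Parcel B|: x∈[1,4], y∈[1,3] → 3·2 = 6.
|Parcel A| = 9.
|Parcel A ∖ Parcel B| = |Parcel A| − |Parcel A∩Parcel B| = 9 − 6 = 3.00.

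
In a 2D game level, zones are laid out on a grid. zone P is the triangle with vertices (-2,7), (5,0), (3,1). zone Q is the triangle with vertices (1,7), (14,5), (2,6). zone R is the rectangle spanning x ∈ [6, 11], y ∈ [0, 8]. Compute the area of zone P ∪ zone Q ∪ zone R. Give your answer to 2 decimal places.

47.06

By inclusion–exclusion:
Individual areas: |zone P| = 3.5, |zone Q| = 5.5, |zone R| = 40.
|zone P∩zone Q| = 0.
|zone P∩zone R| = 0.
|zone Q∩zone R| = 1.9391.
|zone P∩zone Q∩zone R| = 0.
|zone P ∪ zone Q ∪ zone R| = 49 − 1.9391 + 0 = 47.06.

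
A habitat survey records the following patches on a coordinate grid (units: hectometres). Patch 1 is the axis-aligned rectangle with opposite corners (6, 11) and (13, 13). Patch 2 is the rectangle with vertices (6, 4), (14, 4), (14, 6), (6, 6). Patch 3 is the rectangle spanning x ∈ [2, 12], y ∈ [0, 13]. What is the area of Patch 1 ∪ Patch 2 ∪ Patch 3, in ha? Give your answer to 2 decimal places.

By inclusion–exclusion:
Individual areas: |Patch 1| = 14, |Patch 2| = 16, |Patch 3| = 130.
|Patch 1∩Patch 2| = 0 (no overlap).
|Patch 1∩Patch 3|: x∈[6,12], y∈[11,13] → 6·2 = 12.
|Patch 2∩Patch 3|: x∈[6,12], y∈[4,6] → 6·2 = 12.
|Patch 1∩Patch 2∩Patch 3| = 0.
|Patch 1 ∪ Patch 2 ∪ Patch 3| = 160 − 24 + 0 = 136.00.

136.00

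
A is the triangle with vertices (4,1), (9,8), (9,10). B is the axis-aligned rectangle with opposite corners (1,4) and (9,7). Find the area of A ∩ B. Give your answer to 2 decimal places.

2.14

The intersection is the polygon with vertices (6.143,4), (5.667,4), (7.333,7), (8.286,7).
By the shoelace formula its area is 2.14.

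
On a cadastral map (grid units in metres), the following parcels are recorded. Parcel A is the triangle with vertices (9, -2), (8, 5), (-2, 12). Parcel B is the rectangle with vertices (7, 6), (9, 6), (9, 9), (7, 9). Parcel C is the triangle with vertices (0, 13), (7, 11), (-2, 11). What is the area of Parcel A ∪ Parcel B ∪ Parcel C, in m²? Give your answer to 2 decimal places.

By inclusion–exclusion:
Individual areas: |Parcel A| = 31.5, |Parcel B| = 6, |Parcel C| = 9.
|Parcel A∩Parcel B| = 0.
|Parcel A∩Parcel C| = 0.2473.
|Parcel B∩Parcel C| = 0.
|Parcel A∩Parcel B∩Parcel C| = 0.
|Parcel A ∪ Parcel B ∪ Parcel C| = 46.5 − 0.2473 + 0 = 46.25.

46.25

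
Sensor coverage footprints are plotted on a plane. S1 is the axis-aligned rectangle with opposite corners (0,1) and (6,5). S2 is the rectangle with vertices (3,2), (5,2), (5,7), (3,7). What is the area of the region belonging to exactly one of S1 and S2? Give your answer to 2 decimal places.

|S1∩S2|: x∈[3,5], y∈[2,5] → 2·3 = 6.
|S1 △ S2| = |S1| + |S2| − 2·|S1∩S2| = 24 + 10 − 12 = 22.00.

22.00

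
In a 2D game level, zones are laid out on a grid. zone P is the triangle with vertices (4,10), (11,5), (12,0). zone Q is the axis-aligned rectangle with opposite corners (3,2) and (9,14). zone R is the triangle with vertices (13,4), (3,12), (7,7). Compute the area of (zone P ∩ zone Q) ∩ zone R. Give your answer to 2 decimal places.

The region (zone P ∩ zone Q) ∩ zone R is the polygon with vertices (9,6), (7,7), (5.4,9), (9,6.429).
By the shoelace formula its area is 1.97.

1.97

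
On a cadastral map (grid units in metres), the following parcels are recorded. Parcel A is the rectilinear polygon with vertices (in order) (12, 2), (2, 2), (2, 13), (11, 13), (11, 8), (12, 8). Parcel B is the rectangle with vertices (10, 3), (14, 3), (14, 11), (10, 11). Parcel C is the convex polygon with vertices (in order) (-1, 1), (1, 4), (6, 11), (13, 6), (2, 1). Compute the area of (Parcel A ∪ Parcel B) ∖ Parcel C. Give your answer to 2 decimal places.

|Parcel A ∪ Parcel B| = 124.
|(Parcel A ∪ Parcel B) ∩ Parcel C| = 52.7.
|(Parcel A ∪ Parcel B) ∖ Parcel C| = 124 − 52.7 = 71.30.

71.30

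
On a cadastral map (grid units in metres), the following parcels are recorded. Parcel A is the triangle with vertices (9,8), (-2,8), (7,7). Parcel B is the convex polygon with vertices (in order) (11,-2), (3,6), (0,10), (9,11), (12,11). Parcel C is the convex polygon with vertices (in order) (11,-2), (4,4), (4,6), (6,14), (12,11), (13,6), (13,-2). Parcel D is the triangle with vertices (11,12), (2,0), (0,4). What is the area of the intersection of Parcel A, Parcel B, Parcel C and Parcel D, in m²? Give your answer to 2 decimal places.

The intersection is the polygon with vertices (4.506,7.277), (5.5,8), (8,8), (7.4,7.2), (7,7).
By the shoelace formula its area is 2.39.

2.39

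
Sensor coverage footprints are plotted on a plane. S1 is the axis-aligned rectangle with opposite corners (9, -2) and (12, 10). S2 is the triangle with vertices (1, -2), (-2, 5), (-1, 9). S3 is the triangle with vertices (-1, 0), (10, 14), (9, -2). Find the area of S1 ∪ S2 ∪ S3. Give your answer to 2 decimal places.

121.02

By inclusion–exclusion:
Individual areas: |S1| = 36, |S2| = 9.5, |S3| = 81.
|S1∩S2| = 0.
|S1∩S3| = 4.5.
|S2∩S3| = 0.981.
|S1∩S2∩S3| = 0.
|S1 ∪ S2 ∪ S3| = 126.5 − 5.481 + 0 = 121.02.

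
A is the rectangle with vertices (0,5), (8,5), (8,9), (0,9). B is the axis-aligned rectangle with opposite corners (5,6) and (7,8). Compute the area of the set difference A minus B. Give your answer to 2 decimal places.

28.00

|A∩B|: x∈[5,7], y∈[6,8] → 2·2 = 4.
|A| = 32.
|A ∖ B| = |A| − |A∩B| = 32 − 4 = 28.00.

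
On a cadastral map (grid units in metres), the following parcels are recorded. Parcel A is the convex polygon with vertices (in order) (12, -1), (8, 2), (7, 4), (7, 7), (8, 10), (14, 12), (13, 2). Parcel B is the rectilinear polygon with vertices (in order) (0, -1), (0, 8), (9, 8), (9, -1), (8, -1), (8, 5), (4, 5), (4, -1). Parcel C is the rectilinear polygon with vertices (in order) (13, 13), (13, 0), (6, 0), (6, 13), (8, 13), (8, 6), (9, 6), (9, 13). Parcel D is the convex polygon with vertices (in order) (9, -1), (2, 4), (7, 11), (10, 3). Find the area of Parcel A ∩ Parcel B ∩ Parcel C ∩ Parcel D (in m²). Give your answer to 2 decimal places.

7.19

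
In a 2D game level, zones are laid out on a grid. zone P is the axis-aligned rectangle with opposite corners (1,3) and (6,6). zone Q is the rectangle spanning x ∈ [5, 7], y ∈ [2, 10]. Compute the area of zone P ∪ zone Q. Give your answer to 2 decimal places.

28.00

By inclusion–exclusion:
Individual areas: |zone P| = 15, |zone Q| = 16.
|zone P∩zone Q|: x∈[5,6], y∈[3,6] → 1·3 = 3.
|zone P ∪ zone Q| = 31 − 3 = 28.00.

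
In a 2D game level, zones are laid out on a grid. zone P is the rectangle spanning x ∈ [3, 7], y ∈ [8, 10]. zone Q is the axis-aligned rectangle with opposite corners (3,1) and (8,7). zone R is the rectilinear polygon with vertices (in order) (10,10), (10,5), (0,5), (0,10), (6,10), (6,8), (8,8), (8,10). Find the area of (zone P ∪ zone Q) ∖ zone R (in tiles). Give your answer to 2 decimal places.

|zone P ∪ zone Q| = 38.
|(zone P ∪ zone Q) ∩ zone R| = 16.
|(zone P ∪ zone Q) ∖ zone R| = 38 − 16 = 22.00.

22.00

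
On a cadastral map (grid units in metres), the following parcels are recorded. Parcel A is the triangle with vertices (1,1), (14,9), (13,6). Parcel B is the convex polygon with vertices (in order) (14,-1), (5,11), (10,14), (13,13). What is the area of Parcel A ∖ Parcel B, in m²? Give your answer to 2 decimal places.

|Parcel A| = 15.5, |Parcel A∩Parcel B| = 8.1701.
|Parcel A ∖ Parcel B| = |Parcel A| − |Parcel A∩Parcel B| = 15.5 − 8.1701 = 7.33.

7.33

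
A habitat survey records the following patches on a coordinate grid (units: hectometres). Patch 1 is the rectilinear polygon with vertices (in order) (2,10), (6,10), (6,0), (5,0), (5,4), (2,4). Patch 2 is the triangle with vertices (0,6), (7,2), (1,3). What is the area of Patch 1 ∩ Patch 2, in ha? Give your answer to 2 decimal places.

1.25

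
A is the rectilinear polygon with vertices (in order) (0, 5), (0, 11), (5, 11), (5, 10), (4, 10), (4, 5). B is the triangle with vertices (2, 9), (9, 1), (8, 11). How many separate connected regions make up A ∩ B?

A ∩ B is a single connected region.

1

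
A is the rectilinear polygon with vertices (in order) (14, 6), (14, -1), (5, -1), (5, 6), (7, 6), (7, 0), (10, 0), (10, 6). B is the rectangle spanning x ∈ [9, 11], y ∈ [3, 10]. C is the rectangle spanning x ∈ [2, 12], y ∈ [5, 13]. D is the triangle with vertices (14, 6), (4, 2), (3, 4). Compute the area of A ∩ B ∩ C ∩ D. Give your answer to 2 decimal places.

The intersection is the polygon with vertices (11,5), (10,5), (10,5.273), (11,5.455).
By the shoelace formula its area is 0.36.

0.36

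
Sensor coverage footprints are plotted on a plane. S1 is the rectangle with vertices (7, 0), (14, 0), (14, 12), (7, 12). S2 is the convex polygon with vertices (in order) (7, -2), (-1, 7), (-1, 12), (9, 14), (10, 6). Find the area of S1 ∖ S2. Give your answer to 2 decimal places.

|S1| = 84, |S1∩S2| = 27.
|S1 ∖ S2| = |S1| − |S1∩S2| = 84 − 27 = 57.00.

57.00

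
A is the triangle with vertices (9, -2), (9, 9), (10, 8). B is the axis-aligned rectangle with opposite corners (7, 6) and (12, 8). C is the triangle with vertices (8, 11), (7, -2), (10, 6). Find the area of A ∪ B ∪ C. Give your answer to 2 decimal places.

24.07

By inclusion–exclusion:
Individual areas: |A| = 5.5, |B| = 10, |C| = 15.5.
|A∩B| = 1.8.
|A∩C| = 2.4706.
|B∩C| = 3.8154.
|A∩B∩C| = 1.16.
|A ∪ B ∪ C| = 31 − 8.086 + 1.16 = 24.07.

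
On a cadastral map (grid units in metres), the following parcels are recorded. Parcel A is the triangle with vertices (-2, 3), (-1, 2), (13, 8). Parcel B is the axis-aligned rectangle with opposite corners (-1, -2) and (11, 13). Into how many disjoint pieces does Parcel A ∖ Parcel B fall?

2

Parcel A ∖ Parcel B splits into 2 disjoint pieces (area 0.6667, area 0.1905).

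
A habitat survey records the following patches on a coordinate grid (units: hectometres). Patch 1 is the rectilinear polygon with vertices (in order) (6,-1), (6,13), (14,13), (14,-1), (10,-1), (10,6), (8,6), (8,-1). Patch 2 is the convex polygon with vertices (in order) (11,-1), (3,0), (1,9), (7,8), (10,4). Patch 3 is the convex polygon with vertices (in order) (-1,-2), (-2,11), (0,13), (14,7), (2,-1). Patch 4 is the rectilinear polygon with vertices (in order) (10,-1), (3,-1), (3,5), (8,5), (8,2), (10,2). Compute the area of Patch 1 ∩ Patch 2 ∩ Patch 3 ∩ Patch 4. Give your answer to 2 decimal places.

The intersection is the polygon with vertices (8,3), (6,1.667), (6,5), (8,5).
By the shoelace formula its area is 5.33.

5.33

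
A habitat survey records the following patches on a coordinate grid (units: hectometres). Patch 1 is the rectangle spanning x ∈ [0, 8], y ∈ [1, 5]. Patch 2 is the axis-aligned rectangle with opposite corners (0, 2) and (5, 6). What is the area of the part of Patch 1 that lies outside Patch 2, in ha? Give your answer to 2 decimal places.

|Patch 1∩Patch 2|: x∈[0,5], y∈[2,5] → 5·3 = 15.
|Patch 1| = 32.
|Patch 1 ∖ Patch 2| = |Patch 1| − |Patch 1∩Patch 2| = 32 − 15 = 17.00.

17.00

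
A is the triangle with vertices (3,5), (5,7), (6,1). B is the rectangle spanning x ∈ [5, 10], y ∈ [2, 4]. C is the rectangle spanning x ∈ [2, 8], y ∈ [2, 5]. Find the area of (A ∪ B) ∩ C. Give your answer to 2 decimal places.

9.08

|A ∪ B| = 15.7083.
|(A ∪ B) ∩ C| = 9.08.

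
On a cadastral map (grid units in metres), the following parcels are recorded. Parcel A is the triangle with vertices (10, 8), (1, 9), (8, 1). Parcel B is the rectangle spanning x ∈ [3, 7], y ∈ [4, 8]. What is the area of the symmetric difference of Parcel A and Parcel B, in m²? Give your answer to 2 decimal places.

22.95

|Parcel A| = 32.5, |Parcel B| = 16, |Parcel A∩Parcel B| = 12.7768.
|Parcel A △ Parcel B| = |Parcel A| + |Parcel B| − 2·|Parcel A∩Parcel B| = 32.5 + 16 − 25.5536 = 22.95.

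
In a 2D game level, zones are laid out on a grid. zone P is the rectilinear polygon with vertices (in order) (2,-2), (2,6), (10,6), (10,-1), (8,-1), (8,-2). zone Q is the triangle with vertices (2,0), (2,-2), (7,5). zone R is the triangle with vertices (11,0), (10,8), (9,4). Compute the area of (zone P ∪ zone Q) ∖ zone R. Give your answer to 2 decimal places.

59.50

|zone P ∪ zone Q| = 62.
|(zone P ∪ zone Q) ∩ zone R| = 2.5.
|(zone P ∪ zone Q) ∖ zone R| = 62 − 2.5 = 59.50.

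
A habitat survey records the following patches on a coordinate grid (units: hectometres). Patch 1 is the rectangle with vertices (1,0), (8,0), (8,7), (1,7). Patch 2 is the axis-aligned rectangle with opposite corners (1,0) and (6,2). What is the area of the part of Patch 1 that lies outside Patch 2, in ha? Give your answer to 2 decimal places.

|Patch 1∩Patch 2|: x∈[1,6], y∈[0,2] → 5·2 = 10.
|Patch 1| = 49.
|Patch 1 ∖ Patch 2| = |Patch 1| − |Patch 1∩Patch 2| = 49 − 10 = 39.00.

39.00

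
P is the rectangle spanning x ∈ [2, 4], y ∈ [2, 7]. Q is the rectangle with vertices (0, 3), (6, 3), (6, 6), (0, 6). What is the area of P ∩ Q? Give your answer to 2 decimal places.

|P∩Q|: x∈[2,4], y∈[3,6] → 2·3 = 6.

6.00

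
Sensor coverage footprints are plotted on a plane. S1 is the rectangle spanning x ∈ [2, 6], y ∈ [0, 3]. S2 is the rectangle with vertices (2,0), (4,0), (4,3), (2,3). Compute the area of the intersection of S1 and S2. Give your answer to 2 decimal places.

|S1∩S2|: x∈[2,4], y∈[0,3] → 2·3 = 6.

6.00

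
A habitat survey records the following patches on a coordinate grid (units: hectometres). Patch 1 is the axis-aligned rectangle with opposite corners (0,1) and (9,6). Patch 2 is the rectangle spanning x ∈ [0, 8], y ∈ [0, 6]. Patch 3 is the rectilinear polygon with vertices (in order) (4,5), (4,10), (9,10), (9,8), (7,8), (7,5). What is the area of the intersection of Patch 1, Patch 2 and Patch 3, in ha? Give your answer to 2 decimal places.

The intersection is the polygon with vertices (7,6), (7,5), (4,5), (4,6).
By the shoelace formula its area is 3.00.

3.00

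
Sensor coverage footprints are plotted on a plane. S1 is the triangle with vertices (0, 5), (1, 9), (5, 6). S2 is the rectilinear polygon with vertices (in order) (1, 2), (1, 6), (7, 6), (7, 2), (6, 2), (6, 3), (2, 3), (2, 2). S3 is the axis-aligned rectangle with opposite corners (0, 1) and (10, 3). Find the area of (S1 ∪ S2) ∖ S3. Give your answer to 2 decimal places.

|S1 ∪ S2| = 27.9.
|(S1 ∪ S2) ∩ S3| = 2.
|(S1 ∪ S2) ∖ S3| = 27.9 − 2 = 25.90.

25.90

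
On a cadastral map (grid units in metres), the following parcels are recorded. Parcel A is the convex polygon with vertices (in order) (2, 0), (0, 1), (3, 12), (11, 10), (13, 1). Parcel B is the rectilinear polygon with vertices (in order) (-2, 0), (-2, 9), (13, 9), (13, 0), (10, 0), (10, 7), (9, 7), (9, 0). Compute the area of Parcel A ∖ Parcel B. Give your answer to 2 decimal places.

|Parcel A| = 112, |Parcel A∩Parcel B| = 88.3434.
|Parcel A ∖ Parcel B| = |Parcel A| − |Parcel A∩Parcel B| = 112 − 88.3434 = 23.66.

23.66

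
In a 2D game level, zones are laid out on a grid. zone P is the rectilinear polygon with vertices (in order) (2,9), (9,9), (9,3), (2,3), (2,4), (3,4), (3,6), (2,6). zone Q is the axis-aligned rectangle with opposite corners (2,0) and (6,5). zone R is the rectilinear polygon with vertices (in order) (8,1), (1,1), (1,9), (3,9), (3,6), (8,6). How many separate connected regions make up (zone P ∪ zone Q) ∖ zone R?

2

(zone P ∪ zone Q) ∖ zone R splits into 2 disjoint pieces (area 21, area 4).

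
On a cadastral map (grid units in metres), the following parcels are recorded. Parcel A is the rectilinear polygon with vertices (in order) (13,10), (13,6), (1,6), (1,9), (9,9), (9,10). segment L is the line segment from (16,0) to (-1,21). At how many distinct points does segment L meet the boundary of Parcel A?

The segment meets the boundary at (8.714,9), (11.143,6).

2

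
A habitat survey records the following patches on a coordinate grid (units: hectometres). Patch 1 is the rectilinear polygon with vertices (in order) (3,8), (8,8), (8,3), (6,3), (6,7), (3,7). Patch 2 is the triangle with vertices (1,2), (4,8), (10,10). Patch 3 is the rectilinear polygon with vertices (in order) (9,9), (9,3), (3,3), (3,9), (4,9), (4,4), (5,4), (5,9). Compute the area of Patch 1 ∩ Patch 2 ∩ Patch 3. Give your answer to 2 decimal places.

2.61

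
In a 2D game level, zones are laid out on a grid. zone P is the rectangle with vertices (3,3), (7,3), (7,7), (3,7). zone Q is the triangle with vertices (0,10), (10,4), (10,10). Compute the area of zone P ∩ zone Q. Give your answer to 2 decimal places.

The intersection is the polygon with vertices (7,7), (7,5.8), (5,7).
By the shoelace formula its area is 1.20.

1.20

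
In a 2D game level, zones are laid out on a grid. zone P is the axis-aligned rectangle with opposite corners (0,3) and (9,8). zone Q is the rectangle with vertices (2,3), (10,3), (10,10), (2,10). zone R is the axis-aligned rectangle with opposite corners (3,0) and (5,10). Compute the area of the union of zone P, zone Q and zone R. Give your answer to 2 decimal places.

By inclusion–exclusion:
Individual areas: |zone P| = 45, |zone Q| = 56, |zone R| = 20.
|zone P∩zone Q|: x∈[2,9], y∈[3,8] → 7·5 = 35.
|zone P∩zone R|: x∈[3,5], y∈[3,8] → 2·5 = 10.
|zone Q∩zone R|: x∈[3,5], y∈[3,10] → 2·7 = 14.
|zone P∩zone Q∩zone R| = 10.
|zone P ∪ zone Q ∪ zone R| = 121 − 59 + 10 = 72.00.

72.00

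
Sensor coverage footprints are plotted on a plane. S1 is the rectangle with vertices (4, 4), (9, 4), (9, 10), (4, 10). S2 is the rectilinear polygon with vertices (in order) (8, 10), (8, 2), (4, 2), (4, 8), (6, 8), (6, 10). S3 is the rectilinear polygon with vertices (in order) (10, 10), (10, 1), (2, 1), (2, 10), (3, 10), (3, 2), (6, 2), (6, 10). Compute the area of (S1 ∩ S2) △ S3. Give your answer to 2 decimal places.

|S1 ∩ S2| = 20.
|(S1 ∩ S2) ∩ S3| = 12.
|(S1 ∩ S2) △ S3| = 20 + 48 − 24 = 44.00.

44.00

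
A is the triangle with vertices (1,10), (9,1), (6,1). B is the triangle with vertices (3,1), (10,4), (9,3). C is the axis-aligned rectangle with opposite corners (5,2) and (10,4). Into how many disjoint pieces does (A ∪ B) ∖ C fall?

(A ∪ B) ∖ C splits into 2 disjoint pieces (area 3.1233, area 6.4).

2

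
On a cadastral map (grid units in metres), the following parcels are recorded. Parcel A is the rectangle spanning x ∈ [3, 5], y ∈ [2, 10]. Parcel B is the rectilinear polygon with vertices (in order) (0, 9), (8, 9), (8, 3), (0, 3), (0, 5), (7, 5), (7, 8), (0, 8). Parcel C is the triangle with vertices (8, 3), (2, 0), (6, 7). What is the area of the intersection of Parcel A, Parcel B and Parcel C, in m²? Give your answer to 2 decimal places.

The intersection is the polygon with vertices (3.714,3), (4.857,5), (5,5), (5,3).
By the shoelace formula its area is 1.43.

1.43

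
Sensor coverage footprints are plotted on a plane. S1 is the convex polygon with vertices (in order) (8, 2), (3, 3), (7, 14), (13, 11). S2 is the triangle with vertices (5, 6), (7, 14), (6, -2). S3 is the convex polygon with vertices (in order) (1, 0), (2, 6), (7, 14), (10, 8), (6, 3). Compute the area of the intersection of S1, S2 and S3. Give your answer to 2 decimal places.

The intersection is the polygon with vertices (5,6), (7,14), (6.339,3.424), (6,3), (5.419,2.651).
By the shoelace formula its area is 9.70.

9.70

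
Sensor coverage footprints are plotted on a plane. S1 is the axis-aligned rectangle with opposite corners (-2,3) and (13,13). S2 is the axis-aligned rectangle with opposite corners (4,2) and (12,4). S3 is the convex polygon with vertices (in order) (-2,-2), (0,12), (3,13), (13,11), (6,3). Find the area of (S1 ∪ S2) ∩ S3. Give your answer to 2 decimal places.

97.49

The region (S1 ∪ S2) ∩ S3 is the polygon with vertices (4,2), (4,3), (-1.286,3), (0,12), (3,13), (13,11), (6,3), (4.4,2).
By the shoelace formula its area is 97.49.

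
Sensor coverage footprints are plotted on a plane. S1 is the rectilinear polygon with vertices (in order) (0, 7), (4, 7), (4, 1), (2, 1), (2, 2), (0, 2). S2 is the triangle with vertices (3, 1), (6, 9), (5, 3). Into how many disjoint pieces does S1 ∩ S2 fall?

S1 ∩ S2 is a single connected region.

1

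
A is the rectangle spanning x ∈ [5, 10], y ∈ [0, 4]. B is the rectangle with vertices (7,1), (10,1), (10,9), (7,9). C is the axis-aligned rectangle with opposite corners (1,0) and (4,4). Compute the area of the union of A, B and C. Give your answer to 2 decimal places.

47.00

By inclusion–exclusion:
Individual areas: |A| = 20, |B| = 24, |C| = 12.
|A∩B|: x∈[7,10], y∈[1,4] → 3·3 = 9.
|A∩C| = 0 (no overlap).
|B∩C| = 0 (no overlap).
|A∩B∩C| = 0.
|A ∪ B ∪ C| = 56 − 9 + 0 = 47.00.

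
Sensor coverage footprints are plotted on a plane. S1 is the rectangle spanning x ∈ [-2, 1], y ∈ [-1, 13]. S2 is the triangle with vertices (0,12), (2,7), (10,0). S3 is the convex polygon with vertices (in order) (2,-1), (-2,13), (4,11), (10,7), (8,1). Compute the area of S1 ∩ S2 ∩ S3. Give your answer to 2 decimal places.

0.65

The intersection is the polygon with vertices (0,12), (1,10.8), (1,9.5).
By the shoelace formula its area is 0.65.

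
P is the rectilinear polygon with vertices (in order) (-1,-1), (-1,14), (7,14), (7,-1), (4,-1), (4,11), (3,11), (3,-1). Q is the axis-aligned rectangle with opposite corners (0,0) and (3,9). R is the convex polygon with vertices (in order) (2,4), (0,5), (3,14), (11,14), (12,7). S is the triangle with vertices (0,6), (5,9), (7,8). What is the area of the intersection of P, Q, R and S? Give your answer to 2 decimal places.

The intersection is the polygon with vertices (3,6.857), (0.368,6.105), (0.417,6.25), (3,7.8).
By the shoelace formula its area is 1.39.

1.39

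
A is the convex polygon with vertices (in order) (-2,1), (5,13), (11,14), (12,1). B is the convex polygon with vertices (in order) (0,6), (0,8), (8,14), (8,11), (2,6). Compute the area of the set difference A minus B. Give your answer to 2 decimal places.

104.61

|A| = 123.5, |A∩B| = 18.8922.
|A ∖ B| = |A| − |A∩B| = 123.5 − 18.8922 = 104.61.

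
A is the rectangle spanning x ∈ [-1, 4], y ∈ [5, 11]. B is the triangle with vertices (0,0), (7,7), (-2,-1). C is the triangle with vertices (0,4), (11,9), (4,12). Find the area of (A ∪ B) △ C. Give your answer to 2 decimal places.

44.97

|A ∪ B| = 33.5.
|(A ∪ B) ∩ C| = 11.2636.
|(A ∪ B) △ C| = 33.5 + 34 − 22.5273 = 44.97.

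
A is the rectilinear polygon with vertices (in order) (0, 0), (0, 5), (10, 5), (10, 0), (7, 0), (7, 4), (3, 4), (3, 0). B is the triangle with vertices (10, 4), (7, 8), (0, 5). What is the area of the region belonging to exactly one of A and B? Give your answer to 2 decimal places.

43.25

|A| = 34, |B| = 18.5, |A∩B| = 4.625.
|A △ B| = |A| + |B| − 2·|A∩B| = 34 + 18.5 − 9.25 = 43.25.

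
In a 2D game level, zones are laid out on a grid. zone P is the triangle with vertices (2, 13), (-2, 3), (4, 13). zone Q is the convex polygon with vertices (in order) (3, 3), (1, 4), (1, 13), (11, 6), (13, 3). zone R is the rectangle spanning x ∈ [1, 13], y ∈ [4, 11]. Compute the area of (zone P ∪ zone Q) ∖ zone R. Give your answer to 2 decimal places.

|zone P ∪ zone Q| = 72.6949.
|(zone P ∪ zone Q) ∩ zone R| = 53.4762.
|(zone P ∪ zone Q) ∖ zone R| = 72.6949 − 53.4762 = 19.22.

19.22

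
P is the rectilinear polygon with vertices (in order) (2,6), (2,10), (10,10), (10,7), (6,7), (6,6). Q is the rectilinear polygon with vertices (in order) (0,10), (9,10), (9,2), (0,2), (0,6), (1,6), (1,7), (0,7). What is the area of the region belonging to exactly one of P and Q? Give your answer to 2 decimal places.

49.00

|P| = 28, |Q| = 71, |P∩Q| = 25.
|P △ Q| = |P| + |Q| − 2·|P∩Q| = 28 + 71 − 50 = 49.00.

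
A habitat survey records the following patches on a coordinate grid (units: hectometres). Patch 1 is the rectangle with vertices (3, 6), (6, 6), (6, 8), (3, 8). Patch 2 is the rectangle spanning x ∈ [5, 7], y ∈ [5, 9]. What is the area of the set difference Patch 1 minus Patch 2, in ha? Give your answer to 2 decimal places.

4.00

|Patch 1∩Patch 2|: x∈[5,6], y∈[6,8] → 1·2 = 2.
|Patch 1| = 6.
|Patch 1 ∖ Patch 2| = |Patch 1| − |Patch 1∩Patch 2| = 6 − 2 = 4.00.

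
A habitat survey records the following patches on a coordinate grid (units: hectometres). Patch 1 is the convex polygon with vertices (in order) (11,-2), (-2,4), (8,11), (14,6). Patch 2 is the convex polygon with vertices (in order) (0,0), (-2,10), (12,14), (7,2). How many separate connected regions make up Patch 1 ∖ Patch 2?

2

Patch 1 ∖ Patch 2 splits into 2 disjoint pieces (area 48.8757, area 0.8082).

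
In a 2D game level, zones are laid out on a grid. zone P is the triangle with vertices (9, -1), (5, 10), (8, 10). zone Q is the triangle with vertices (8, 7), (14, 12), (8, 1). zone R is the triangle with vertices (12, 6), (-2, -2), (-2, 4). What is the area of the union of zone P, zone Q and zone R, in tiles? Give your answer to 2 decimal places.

69.15

By inclusion–exclusion:
Individual areas: |zone P| = 16.5, |zone Q| = 18, |zone R| = 42.
|zone P∩zone Q| = 2.7142.
|zone P∩zone R| = 2.5275.
|zone Q∩zone R| = 2.8817.
|zone P∩zone Q∩zone R| = 0.7695.
|zone P ∪ zone Q ∪ zone R| = 76.5 − 8.1234 + 0.7695 = 69.15.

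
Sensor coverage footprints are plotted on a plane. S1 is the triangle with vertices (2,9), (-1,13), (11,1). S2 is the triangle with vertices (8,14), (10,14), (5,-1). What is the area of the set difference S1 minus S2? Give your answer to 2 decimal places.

5.68

|S1| = 6, |S1∩S2| = 0.3184.
|S1 ∖ S2| = |S1| − |S1∩S2| = 6 − 0.3184 = 5.68.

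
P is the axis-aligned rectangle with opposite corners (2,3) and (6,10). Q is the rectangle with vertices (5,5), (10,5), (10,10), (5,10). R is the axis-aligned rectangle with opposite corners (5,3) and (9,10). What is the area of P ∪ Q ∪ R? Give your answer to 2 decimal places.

54.00

By inclusion–exclusion:
Individual areas: |P| = 28, |Q| = 25, |R| = 28.
|P∩Q|: x∈[5,6], y∈[5,10] → 1·5 = 5.
|P∩R|: x∈[5,6], y∈[3,10] → 1·7 = 7.
|Q∩R|: x∈[5,9], y∈[5,10] → 4·5 = 20.
|P∩Q∩R| = 5.
|P ∪ Q ∪ R| = 81 − 32 + 5 = 54.00.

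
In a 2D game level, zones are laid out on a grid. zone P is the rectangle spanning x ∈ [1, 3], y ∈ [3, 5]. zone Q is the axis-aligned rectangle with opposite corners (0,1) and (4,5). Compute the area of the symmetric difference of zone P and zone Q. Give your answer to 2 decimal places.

12.00

|zone P∩zone Q|: x∈[1,3], y∈[3,5] → 2·2 = 4.
|zone P △ zone Q| = |zone P| + |zone Q| − 2·|zone P∩zone Q| = 4 + 16 − 8 = 12.00.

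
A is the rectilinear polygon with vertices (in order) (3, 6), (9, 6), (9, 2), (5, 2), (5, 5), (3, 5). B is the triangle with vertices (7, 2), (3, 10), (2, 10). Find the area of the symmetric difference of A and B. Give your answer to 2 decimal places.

|A| = 18, |B| = 4, |A∩B| = 1.
|A △ B| = |A| + |B| − 2·|A∩B| = 18 + 4 − 2 = 20.00.

20.00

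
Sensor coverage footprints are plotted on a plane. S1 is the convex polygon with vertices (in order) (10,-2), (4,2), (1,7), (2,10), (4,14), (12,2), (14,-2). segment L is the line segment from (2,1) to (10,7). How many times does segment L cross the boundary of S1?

The segment meets the boundary at (9.111,6.333), (3.793,2.345).

2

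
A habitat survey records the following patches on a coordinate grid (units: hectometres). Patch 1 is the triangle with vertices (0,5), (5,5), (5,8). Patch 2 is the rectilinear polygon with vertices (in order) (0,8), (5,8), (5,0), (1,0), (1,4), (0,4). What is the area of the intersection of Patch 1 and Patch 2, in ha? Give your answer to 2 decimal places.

The intersection is the polygon with vertices (0,5), (5,8), (5,5).
By the shoelace formula its area is 7.50.

7.50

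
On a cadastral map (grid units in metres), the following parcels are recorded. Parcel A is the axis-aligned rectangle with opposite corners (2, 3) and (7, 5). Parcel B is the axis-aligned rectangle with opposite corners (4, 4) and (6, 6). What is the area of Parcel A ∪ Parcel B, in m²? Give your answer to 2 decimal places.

12.00

By inclusion–exclusion:
Individual areas: |Parcel A| = 10, |Parcel B| = 4.
|Parcel A∩Parcel B|: x∈[4,6], y∈[4,5] → 2·1 = 2.
|Parcel A ∪ Parcel B| = 14 − 2 = 12.00.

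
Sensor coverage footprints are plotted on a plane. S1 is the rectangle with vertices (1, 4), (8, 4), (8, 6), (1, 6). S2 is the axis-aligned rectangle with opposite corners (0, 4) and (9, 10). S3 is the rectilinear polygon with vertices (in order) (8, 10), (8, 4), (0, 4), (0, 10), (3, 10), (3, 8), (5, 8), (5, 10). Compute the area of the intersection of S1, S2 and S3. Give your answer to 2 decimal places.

The intersection is the polygon with vertices (8,6), (8,4), (1,4), (1,6).
By the shoelace formula its area is 14.00.

14.00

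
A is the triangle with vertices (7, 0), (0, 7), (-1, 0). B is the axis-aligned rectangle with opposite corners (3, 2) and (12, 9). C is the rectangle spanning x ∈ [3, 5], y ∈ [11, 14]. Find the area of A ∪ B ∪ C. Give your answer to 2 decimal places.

By inclusion–exclusion:
Individual areas: |A| = 28, |B| = 63, |C| = 6.
|A∩B| = 2.
|A∩C| = 0.
|B∩C| = 0 (no overlap).
|A∩B∩C| = 0.
|A ∪ B ∪ C| = 97 − 2 + 0 = 95.00.

95.00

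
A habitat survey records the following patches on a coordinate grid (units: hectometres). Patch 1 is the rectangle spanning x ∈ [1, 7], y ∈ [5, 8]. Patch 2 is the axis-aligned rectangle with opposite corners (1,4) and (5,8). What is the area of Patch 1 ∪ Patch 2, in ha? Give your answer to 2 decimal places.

By inclusion–exclusion:
Individual areas: |Patch 1| = 18, |Patch 2| = 16.
|Patch 1∩Patch 2|: x∈[1,5], y∈[5,8] → 4·3 = 12.
|Patch 1 ∪ Patch 2| = 34 − 12 = 22.00.

22.00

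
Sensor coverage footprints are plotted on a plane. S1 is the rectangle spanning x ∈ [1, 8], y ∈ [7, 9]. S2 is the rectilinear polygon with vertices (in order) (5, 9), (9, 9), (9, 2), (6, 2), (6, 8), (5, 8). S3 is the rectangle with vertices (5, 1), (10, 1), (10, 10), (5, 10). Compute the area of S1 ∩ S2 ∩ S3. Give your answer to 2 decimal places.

The intersection is the polygon with vertices (6,7), (6,8), (5,8), (5,9), (8,9), (8,7).
By the shoelace formula its area is 5.00.

5.00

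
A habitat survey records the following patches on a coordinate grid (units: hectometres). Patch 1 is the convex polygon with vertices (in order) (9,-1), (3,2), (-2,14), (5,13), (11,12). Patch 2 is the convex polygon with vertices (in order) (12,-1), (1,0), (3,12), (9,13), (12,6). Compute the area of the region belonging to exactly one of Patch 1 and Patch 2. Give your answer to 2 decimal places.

60.14

|Patch 1| = 115.5, |Patch 2| = 121, |Patch 1∩Patch 2| = 88.1809.
|Patch 1 △ Patch 2| = |Patch 1| + |Patch 2| − 2·|Patch 1∩Patch 2| = 115.5 + 121 − 176.3619 = 60.14.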